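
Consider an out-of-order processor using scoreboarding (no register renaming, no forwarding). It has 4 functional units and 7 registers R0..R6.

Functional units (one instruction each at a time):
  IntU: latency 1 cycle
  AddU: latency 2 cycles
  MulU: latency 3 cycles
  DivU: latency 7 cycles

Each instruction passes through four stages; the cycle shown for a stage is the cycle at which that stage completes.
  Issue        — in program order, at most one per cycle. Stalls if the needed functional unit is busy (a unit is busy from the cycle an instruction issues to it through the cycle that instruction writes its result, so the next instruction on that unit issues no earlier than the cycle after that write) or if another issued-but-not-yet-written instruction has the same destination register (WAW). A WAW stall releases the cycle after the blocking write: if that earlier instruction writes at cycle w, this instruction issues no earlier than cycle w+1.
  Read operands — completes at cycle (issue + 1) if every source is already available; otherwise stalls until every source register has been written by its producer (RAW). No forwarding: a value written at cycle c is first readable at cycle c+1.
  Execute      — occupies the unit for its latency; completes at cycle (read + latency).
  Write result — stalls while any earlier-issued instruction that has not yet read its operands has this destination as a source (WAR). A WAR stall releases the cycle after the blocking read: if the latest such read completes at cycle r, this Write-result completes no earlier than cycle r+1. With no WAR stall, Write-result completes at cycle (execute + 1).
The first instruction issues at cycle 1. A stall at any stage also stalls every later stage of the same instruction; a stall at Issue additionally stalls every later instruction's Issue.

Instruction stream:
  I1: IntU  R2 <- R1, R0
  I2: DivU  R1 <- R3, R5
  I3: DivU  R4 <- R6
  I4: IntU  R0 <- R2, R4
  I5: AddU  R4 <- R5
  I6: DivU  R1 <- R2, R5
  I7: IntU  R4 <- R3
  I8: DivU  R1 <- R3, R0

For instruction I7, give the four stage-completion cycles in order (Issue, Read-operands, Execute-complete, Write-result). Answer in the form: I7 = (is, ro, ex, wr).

c1: I1 issues→IntU
c2: I1 reads | I2 issues→DivU
c3: I1 exec-done | I2 reads
c4: I1 writes R2
c10: I2 exec-done
c11: I2 writes R1
c12: I3 issues→DivU
c13: I3 reads | I4 issues→IntU
c20: I3 exec-done
c21: I3 writes R4
c22: I4 reads | I5 issues→AddU
c23: I4 exec-done | I5 reads | I6 issues→DivU
c24: I4 writes R0 | I6 reads
c25: I5 exec-done
c26: I5 writes R4
c27: I7 issues→IntU
c28: I7 reads
c29: I7 exec-done
c30: I7 writes R4
c31: I6 exec-done
c32: I6 writes R1
c33: I8 issues→DivU
c34: I8 reads
c41: I8 exec-done
c42: I8 writes R1

I7 = (27, 28, 29, 30)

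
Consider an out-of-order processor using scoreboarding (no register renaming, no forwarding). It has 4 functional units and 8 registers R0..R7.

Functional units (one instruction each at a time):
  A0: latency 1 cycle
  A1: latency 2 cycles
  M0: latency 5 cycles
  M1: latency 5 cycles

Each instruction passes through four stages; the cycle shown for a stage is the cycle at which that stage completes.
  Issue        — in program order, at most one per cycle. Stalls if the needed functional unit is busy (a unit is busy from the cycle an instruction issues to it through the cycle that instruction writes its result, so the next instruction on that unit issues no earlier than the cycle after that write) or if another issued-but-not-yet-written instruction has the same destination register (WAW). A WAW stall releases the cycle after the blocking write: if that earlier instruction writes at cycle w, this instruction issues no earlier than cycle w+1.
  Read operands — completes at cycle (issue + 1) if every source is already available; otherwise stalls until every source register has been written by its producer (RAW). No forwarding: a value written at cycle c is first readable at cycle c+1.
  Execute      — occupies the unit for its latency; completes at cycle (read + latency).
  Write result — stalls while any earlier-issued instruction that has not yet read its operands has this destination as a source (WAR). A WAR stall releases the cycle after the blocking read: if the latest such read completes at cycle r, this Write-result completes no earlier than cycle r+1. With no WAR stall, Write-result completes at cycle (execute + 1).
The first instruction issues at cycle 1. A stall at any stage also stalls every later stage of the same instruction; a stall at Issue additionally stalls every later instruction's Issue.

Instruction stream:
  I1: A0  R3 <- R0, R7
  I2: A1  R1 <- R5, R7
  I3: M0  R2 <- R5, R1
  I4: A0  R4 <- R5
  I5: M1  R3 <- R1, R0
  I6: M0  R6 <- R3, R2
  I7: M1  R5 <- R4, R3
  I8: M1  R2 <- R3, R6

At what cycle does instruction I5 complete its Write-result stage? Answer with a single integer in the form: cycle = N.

1) issue 1, read 2, done 3, write 4
2) issue 2, read 3, done 5, write 6
3) issue 3, read 7, done 12, write 13  <RAW R1: wait I2 write@6>
4) issue 5, read 6, done 7, write 8  <struct: A0 busy until I1 writes@4>
5) issue 6, read 7, done 12, write 13
6) issue 14, read 15, done 20, write 21  <struct: M0 busy until I3 writes@13>
7) issue 15, read 16, done 21, write 22
8) issue 23, read 24, done 29, write 30  <struct: M1 busy until I7 writes@22>

cycle = 13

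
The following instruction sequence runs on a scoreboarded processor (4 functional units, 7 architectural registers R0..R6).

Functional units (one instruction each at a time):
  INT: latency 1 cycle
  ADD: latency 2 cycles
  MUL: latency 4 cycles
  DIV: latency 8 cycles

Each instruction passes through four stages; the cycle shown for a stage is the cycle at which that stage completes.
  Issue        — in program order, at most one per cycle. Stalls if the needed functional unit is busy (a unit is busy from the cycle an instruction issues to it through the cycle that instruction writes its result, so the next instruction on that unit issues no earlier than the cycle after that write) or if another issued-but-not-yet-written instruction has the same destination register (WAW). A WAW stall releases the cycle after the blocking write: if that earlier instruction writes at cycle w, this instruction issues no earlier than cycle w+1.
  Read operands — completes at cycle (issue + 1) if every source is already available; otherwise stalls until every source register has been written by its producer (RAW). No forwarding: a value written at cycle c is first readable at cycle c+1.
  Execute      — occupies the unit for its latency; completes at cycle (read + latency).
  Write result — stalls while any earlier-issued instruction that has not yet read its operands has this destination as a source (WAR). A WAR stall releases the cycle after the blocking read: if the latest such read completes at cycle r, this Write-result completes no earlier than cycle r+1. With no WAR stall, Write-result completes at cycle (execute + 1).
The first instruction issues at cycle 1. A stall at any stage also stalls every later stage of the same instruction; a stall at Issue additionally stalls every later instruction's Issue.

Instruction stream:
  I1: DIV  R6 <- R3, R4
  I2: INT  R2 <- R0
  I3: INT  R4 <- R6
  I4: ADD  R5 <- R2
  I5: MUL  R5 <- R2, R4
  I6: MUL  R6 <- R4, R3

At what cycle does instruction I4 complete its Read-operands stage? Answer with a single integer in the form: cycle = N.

cycle = 8

[1] issue I1 (DIV)
[2] I1 read-ops | issue I2 (INT)
[3] I2 read-ops
[4] I2 finished on INT
[5] I2→R2
[6] issue I3 (INT)
[7] issue I4 (ADD)
[8] I4 read-ops
[10] I1 finished on DIV | I4 finished on ADD
[11] I1→R6 | I4→R5
[12] I3 read-ops | issue I5 (MUL)
[13] I3 finished on INT
[14] I3→R4
[15] I5 read-ops
[19] I5 finished on MUL
[20] I5→R5
[21] issue I6 (MUL)
[22] I6 read-ops
[26] I6 finished on MUL
[27] I6→R6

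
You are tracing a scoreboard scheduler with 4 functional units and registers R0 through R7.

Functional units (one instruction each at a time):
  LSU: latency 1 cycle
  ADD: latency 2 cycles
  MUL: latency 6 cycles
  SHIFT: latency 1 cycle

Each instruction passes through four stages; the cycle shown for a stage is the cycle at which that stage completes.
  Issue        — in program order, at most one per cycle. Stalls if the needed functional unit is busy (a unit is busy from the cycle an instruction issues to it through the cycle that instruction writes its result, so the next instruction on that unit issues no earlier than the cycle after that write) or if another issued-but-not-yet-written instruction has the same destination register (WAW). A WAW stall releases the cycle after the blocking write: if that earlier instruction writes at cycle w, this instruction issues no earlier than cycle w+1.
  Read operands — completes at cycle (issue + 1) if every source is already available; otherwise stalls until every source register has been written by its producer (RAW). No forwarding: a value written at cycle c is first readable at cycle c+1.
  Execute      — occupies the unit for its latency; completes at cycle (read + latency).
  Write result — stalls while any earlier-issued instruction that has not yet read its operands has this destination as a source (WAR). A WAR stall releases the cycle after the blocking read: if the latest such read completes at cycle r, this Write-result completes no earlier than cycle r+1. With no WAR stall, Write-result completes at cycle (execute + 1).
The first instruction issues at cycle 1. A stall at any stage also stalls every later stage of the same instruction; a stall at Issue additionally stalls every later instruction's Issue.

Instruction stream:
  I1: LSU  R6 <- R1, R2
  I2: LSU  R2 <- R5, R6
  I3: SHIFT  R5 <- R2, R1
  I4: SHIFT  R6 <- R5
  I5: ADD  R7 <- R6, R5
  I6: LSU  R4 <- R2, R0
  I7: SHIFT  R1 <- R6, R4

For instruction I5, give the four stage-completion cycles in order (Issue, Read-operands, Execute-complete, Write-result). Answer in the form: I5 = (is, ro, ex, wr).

[1] I1→LSU
[2] I1 RO
[3] I1 EX
[4] I1 WR R6
[5] I2→LSU
[6] I2 RO; I3→SHIFT
[7] I2 EX
[8] I2 WR R2
[9] I3 RO
[10] I3 EX
[11] I3 WR R5
[12] I4→SHIFT
[13] I4 RO; I5→ADD
[14] I4 EX; I6→LSU
[15] I4 WR R6; I6 RO
[16] I5 RO; I6 EX; I7→SHIFT
[17] I6 WR R4
[18] I5 EX; I7 RO
[19] I5 WR R7; I7 EX
[20] I7 WR R1

I5 = (13, 16, 18, 19)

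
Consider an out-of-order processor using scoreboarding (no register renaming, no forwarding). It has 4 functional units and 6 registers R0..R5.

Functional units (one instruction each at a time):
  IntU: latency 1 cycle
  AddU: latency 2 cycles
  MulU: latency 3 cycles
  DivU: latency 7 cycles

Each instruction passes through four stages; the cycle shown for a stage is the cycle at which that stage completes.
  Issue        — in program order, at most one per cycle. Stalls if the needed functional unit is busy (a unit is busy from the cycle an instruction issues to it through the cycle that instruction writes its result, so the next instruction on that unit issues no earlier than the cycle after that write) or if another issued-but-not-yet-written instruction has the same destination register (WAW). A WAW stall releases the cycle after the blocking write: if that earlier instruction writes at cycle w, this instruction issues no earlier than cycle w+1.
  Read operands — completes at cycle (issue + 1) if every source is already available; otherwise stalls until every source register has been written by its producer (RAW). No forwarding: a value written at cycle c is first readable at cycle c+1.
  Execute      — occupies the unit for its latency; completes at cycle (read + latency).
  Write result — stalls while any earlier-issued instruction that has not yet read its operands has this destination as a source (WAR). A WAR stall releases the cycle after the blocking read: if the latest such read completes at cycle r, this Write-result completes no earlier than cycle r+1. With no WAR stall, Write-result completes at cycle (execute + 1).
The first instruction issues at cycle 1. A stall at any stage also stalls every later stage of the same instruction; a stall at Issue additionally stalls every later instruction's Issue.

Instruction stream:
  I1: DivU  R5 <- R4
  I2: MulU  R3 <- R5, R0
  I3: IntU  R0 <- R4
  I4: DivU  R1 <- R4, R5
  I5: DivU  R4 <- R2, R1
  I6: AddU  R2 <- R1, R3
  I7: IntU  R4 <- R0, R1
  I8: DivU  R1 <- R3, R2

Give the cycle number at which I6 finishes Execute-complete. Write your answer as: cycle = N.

cycle = 25

1) issue 1, read 2, done 9, write 10
2) issue 2, read 11, done 14, write 15  <RAW R5: wait I1 write@10>
3) issue 3, read 4, done 5, write 12  <WAR R0: wait I2 read@11>
4) issue 11, read 12, done 19, write 20  <struct: DivU busy until I1 writes@10>
5) issue 21, read 22, done 29, write 30  <struct: DivU busy until I4 writes@20>
6) issue 22, read 23, done 25, write 26
7) issue 31, read 32, done 33, write 34  <WAW R4: wait I5 write@30>
8) issue 32, read 33, done 40, write 41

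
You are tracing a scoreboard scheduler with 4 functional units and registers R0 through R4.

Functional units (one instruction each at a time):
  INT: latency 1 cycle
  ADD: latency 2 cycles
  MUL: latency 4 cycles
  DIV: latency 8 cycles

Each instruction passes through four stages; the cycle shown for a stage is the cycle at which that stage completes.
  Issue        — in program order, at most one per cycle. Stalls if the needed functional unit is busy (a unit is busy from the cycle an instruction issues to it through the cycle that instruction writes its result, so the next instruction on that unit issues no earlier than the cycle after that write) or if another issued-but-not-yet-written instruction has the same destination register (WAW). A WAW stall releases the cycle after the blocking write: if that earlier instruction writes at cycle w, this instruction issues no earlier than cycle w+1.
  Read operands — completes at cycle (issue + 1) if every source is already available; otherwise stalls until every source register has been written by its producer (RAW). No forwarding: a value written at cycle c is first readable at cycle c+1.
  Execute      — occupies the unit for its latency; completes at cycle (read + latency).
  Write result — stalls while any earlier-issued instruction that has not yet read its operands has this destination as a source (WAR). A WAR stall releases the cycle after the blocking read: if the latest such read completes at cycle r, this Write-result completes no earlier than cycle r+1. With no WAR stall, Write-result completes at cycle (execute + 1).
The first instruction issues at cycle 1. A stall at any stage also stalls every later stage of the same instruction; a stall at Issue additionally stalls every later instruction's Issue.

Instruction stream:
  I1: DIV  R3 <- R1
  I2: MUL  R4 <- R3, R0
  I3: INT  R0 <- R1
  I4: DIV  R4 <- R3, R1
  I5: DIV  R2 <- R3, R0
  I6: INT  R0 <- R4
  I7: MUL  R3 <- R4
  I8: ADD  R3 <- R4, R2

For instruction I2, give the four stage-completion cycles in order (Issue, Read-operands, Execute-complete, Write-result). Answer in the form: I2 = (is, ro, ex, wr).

I2 = (2, 12, 16, 17)

[1] I1 dispatched to DIV
[2] I1 operands ready | I2 dispatched to MUL
[3] I3 dispatched to INT
[4] I3 operands ready
[5] I3 complete
[10] I1 complete
[11] R3←I1
[12] I2 operands ready
[13] R0←I3
[16] I2 complete
[17] R4←I2
[18] I4 dispatched to DIV
[19] I4 operands ready
[27] I4 complete
[28] R4←I4
[29] I5 dispatched to DIV
[30] I5 operands ready | I6 dispatched to INT
[31] I6 operands ready | I7 dispatched to MUL
[32] I6 complete | I7 operands ready
[33] R0←I6
[36] I7 complete
[37] R3←I7
[38] I5 complete | I8 dispatched to ADD
[39] R2←I5
[40] I8 operands ready
[42] I8 complete
[43] R3←I8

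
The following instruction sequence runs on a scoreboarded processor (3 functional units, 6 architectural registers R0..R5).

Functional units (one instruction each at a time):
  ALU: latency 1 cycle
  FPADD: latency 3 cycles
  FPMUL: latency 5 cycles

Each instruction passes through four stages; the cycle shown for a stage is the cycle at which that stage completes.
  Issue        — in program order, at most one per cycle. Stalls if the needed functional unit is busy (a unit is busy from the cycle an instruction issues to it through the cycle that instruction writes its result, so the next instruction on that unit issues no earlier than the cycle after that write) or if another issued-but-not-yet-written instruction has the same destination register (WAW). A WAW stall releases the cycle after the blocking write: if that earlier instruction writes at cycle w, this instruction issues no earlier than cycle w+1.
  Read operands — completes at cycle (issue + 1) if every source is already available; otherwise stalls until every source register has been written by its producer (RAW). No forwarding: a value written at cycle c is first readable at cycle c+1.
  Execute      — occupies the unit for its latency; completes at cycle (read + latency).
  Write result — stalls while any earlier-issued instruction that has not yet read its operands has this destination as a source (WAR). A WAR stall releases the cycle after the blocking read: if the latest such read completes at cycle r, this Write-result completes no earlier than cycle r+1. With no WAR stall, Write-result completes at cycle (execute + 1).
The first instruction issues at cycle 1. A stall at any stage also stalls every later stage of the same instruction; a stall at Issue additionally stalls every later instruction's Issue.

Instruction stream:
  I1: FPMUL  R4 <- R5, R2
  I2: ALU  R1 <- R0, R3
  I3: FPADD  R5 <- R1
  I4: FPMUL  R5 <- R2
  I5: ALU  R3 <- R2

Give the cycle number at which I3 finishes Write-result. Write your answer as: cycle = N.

cycle = 10

t=1  issue I1 (FPMUL)
t=2  I1 read-ops | issue I2 (ALU)
t=3  I2 read-ops | issue I3 (FPADD)
t=4  I2 finished on ALU
t=5  I2→R1
t=6  I3 read-ops
t=7  I1 finished on FPMUL
t=8  I1→R4
t=9  I3 finished on FPADD
t=10  I3→R5
t=11  issue I4 (FPMUL)
t=12  I4 read-ops | issue I5 (ALU)
t=13  I5 read-ops
t=14  I5 finished on ALU
t=15  I5→R3
t=17  I4 finished on FPMUL
t=18  I4→R5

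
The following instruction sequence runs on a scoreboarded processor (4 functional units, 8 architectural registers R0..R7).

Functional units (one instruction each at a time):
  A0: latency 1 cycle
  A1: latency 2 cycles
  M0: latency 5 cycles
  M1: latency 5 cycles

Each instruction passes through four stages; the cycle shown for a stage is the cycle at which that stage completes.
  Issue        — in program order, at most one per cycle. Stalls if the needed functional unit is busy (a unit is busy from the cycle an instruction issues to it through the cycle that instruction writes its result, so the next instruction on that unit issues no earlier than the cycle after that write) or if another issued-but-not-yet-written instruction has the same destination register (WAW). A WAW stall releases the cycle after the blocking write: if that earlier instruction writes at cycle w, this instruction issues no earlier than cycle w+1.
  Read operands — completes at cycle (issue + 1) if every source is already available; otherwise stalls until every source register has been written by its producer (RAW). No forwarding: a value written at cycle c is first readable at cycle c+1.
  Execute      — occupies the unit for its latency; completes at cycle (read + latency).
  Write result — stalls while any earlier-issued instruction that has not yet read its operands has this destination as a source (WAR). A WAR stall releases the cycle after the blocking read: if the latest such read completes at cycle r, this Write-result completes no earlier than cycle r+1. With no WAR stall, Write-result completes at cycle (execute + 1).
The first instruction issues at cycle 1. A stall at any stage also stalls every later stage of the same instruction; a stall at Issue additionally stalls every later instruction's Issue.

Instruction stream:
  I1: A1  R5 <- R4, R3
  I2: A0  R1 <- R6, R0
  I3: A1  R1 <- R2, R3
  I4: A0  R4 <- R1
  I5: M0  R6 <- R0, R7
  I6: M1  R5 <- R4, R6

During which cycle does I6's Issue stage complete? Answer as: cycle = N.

cycle = 9

I1: IS=1 RO=2 EX=4 WR=5
I2: IS=2 RO=3 EX=4 WR=5
I3: IS=6 RO=7 EX=9 WR=10  [WAW R1: wait I2 write@5]
I4: IS=7 RO=11 EX=12 WR=13  [RAW R1: wait I3 write@10]
I5: IS=8 RO=9 EX=14 WR=15
I6: IS=9 RO=16 EX=21 WR=22  [RAW R6: wait I5 write@15]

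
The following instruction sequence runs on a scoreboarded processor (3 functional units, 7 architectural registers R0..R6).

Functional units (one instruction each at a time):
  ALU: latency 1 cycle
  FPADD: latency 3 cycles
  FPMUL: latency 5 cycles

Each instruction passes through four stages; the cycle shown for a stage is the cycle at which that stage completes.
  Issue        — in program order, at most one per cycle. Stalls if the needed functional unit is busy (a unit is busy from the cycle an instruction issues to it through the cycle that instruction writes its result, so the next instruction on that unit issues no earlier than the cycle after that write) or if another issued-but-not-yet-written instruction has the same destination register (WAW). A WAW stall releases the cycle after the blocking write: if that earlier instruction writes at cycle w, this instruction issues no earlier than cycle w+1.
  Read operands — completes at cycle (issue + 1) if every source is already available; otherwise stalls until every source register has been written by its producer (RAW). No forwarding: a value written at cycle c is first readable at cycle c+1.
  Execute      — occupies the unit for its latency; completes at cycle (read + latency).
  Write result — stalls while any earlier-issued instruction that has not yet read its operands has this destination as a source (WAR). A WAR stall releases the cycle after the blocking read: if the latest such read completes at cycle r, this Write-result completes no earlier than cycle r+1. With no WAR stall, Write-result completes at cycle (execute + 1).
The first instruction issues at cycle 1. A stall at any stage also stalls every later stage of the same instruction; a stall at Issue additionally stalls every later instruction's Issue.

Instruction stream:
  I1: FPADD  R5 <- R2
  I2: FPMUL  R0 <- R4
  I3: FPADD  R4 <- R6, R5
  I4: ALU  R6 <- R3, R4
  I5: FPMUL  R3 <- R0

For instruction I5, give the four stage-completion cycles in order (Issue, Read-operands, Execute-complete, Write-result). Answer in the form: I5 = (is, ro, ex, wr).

I1: IS=1 RO=2 EX=5 WR=6
I2: IS=2 RO=3 EX=8 WR=9
I3: IS=7 RO=8 EX=11 WR=12  [struct: FPADD busy until I1 writes@6]
I4: IS=8 RO=13 EX=14 WR=15  [RAW R4: wait I3 write@12]
I5: IS=10 RO=11 EX=16 WR=17  [struct: FPMUL busy until I2 writes@9]

I5 = (10, 11, 16, 17)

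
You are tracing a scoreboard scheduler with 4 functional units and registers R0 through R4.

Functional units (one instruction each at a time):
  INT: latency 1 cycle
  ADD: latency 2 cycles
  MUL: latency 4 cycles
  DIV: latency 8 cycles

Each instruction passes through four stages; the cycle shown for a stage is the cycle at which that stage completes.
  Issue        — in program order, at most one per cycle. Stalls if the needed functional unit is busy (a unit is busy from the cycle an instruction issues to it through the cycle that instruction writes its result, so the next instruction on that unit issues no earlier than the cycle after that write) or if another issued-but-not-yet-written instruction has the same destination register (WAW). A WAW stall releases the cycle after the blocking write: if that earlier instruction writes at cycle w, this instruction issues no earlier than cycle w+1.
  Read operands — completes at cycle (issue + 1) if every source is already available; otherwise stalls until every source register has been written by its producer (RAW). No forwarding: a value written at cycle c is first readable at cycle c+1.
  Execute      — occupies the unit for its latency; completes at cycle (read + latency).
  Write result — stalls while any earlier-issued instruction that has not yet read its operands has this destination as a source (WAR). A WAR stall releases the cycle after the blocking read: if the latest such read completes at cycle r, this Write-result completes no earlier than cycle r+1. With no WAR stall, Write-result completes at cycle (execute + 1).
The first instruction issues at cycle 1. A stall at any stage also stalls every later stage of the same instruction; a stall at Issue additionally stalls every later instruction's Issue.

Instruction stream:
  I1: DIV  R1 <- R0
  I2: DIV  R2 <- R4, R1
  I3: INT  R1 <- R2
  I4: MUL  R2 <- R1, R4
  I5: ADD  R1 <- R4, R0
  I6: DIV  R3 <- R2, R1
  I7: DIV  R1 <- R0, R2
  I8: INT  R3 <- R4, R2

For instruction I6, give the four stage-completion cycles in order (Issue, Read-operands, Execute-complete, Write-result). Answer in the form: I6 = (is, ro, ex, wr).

cycle 1: I1 dispatched to DIV
cycle 2: I1 operands ready
cycle 10: I1 complete
cycle 11: R1←I1
cycle 12: I2 dispatched to DIV
cycle 13: I2 operands ready, I3 dispatched to INT
cycle 21: I2 complete
cycle 22: R2←I2
cycle 23: I3 operands ready, I4 dispatched to MUL
cycle 24: I3 complete
cycle 25: R1←I3
cycle 26: I4 operands ready, I5 dispatched to ADD
cycle 27: I5 operands ready, I6 dispatched to DIV
cycle 29: I5 complete
cycle 30: I4 complete, R1←I5
cycle 31: R2←I4
cycle 32: I6 operands ready
cycle 40: I6 complete
cycle 41: R3←I6
cycle 42: I7 dispatched to DIV
cycle 43: I7 operands ready, I8 dispatched to INT
cycle 44: I8 operands ready
cycle 45: I8 complete
cycle 46: R3←I8
cycle 51: I7 complete
cycle 52: R1←I7

I6 = (27, 32, 40, 41)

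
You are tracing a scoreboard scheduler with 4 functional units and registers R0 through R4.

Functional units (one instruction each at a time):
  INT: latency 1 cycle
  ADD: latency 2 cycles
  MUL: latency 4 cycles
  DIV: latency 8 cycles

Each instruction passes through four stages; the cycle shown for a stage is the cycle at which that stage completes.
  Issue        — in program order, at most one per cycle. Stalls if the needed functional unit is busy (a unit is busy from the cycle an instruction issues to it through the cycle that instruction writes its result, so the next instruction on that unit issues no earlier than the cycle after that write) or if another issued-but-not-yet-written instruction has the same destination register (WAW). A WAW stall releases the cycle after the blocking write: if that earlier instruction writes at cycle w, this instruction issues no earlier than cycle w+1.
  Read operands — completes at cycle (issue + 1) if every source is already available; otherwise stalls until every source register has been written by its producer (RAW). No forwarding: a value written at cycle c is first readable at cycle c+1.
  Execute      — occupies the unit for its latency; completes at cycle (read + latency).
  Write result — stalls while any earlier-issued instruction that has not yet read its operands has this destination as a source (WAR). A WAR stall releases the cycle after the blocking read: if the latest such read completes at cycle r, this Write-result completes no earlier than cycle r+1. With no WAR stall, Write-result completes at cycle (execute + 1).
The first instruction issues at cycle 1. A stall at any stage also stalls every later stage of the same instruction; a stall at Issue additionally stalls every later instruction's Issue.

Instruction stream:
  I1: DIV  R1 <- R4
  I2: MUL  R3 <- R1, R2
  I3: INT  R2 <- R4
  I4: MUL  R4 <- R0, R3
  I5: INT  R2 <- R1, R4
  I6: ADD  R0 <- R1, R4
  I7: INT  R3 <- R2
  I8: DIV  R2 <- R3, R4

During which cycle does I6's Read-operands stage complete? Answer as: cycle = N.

t=1  I1 dispatched to DIV
t=2  I1 operands ready, I2 dispatched to MUL
t=3  I3 dispatched to INT
t=4  I3 operands ready
t=5  I3 complete
t=10  I1 complete
t=11  R1←I1
t=12  I2 operands ready
t=13  R2←I3
t=16  I2 complete
t=17  R3←I2
t=18  I4 dispatched to MUL
t=19  I4 operands ready, I5 dispatched to INT
t=20  I6 dispatched to ADD
t=23  I4 complete
t=24  R4←I4
t=25  I5 operands ready, I6 operands ready
t=26  I5 complete
t=27  R2←I5, I6 complete
t=28  R0←I6, I7 dispatched to INT
t=29  I7 operands ready, I8 dispatched to DIV
t=30  I7 complete
t=31  R3←I7
t=32  I8 operands ready
t=40  I8 complete
t=41  R2←I8

cycle = 25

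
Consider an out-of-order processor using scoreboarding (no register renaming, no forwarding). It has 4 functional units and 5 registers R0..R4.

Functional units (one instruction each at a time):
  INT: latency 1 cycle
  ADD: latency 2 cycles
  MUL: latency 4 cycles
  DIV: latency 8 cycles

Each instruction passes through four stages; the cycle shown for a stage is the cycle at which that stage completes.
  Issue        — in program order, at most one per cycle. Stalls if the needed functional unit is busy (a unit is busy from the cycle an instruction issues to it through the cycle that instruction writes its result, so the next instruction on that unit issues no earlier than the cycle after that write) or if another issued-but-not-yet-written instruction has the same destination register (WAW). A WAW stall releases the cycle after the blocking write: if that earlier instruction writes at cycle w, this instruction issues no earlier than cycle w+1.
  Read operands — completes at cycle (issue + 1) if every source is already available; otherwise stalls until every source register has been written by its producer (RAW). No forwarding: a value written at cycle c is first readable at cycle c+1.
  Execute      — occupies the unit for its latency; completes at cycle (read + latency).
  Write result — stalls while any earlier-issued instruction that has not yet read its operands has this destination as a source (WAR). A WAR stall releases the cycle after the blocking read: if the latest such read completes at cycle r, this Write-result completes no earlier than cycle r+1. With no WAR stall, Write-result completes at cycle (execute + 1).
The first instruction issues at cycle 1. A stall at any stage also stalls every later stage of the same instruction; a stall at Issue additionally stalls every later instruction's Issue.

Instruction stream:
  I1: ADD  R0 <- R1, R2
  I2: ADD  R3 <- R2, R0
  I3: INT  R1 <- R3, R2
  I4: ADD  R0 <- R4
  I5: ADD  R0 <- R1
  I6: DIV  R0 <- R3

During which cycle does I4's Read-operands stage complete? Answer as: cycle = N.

I1  is:1  ro:2  ex:4  wr:5
I2  is:6  ro:7  ex:9  wr:10  — struct: ADD busy until I1 writes@5
I3  is:7  ro:11  ex:12  wr:13  — RAW R3: wait I2 write@10
I4  is:11  ro:12  ex:14  wr:15  — struct: ADD busy until I2 writes@10
I5  is:16  ro:17  ex:19  wr:20  — struct: ADD busy until I4 writes@15
I6  is:21  ro:22  ex:30  wr:31  — WAW R0: wait I5 write@20

cycle = 12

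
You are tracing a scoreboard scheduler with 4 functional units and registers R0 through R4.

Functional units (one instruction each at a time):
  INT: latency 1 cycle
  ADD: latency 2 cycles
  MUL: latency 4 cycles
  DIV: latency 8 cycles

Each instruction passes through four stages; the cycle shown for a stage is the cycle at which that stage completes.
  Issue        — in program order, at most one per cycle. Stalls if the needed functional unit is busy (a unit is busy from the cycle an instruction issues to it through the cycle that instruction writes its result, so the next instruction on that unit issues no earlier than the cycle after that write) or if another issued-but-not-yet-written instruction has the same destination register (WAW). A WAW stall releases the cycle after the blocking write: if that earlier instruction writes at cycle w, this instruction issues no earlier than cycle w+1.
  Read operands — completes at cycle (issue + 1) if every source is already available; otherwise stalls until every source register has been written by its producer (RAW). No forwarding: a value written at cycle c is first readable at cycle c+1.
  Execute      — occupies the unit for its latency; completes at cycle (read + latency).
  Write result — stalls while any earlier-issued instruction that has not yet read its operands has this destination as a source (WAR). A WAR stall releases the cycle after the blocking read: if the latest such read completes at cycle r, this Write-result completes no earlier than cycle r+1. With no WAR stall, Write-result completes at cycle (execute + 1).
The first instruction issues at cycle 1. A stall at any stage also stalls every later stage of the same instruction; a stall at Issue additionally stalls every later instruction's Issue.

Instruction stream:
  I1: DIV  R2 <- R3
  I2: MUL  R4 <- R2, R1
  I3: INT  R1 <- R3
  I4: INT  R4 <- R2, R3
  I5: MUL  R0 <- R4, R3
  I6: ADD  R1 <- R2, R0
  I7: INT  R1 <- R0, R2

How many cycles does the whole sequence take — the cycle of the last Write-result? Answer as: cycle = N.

t=1  I1→DIV
t=2  I1 RO | I2→MUL
t=3  I3→INT
t=4  I3 RO
t=5  I3 EX
t=10  I1 EX
t=11  I1 WR R2
t=12  I2 RO
t=13  I3 WR R1
t=16  I2 EX
t=17  I2 WR R4
t=18  I4→INT
t=19  I4 RO | I5→MUL
t=20  I4 EX | I6→ADD
t=21  I4 WR R4
t=22  I5 RO
t=26  I5 EX
t=27  I5 WR R0
t=28  I6 RO
t=30  I6 EX
t=31  I6 WR R1
t=32  I7→INT
t=33  I7 RO
t=34  I7 EX
t=35  I7 WR R1

cycle = 35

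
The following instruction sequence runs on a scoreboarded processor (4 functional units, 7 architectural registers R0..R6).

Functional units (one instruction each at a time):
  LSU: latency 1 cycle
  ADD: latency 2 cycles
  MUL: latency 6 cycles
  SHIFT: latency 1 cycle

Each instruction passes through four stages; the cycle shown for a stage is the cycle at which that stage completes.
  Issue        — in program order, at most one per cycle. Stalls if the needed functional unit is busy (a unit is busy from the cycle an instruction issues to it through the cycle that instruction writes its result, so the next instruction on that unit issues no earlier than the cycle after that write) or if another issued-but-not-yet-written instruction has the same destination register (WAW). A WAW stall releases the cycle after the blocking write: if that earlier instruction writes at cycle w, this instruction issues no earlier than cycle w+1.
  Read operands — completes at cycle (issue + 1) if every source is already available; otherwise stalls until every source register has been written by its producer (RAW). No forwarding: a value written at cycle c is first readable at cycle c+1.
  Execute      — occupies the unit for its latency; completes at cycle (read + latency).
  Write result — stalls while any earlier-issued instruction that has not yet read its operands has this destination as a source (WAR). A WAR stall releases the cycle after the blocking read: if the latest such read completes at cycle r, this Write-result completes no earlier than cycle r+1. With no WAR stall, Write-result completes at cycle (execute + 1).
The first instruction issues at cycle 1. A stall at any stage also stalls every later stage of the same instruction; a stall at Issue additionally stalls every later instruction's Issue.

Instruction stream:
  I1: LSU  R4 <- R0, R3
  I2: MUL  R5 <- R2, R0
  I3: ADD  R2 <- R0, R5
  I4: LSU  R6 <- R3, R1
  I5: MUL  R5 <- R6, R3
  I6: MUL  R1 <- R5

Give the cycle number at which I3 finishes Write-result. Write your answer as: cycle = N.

cycle = 14

1) issue 1, read 2, done 3, write 4
2) issue 2, read 3, done 9, write 10
3) issue 3, read 11, done 13, write 14  <RAW R5: wait I2 write@10>
4) issue 5, read 6, done 7, write 8  <struct: LSU busy until I1 writes@4>
5) issue 11, read 12, done 18, write 19  <struct: MUL busy until I2 writes@10>
6) issue 20, read 21, done 27, write 28  <struct: MUL busy until I5 writes@19>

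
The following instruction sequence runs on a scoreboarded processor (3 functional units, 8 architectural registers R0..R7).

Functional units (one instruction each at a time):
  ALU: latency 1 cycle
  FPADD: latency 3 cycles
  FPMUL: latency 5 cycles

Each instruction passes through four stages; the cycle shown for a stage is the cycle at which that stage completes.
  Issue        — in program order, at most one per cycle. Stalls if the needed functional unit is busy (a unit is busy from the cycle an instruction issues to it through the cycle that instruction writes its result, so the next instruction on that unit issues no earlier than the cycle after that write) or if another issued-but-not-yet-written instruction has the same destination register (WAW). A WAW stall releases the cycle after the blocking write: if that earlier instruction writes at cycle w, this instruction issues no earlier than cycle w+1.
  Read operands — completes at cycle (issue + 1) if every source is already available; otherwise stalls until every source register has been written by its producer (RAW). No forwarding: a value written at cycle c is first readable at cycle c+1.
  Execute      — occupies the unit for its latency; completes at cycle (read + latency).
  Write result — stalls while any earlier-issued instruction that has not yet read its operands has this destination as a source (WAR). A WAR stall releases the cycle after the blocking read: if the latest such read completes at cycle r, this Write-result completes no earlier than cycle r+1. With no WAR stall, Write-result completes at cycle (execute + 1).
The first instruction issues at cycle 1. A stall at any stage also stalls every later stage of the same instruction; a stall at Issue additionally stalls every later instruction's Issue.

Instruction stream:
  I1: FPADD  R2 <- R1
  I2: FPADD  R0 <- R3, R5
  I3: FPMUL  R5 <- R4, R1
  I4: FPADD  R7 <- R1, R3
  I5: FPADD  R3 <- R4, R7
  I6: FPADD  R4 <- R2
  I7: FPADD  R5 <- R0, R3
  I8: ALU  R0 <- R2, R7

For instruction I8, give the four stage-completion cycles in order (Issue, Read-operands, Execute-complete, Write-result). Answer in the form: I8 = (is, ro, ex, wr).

I8 = (32, 33, 34, 35)

  I1 | 1 | 2 | 5 | 6
  I2 | 7 | 8 | 11 | 12   struct: FPADD busy until I1 writes@6
  I3 | 8 | 9 | 14 | 15
  I4 | 13 | 14 | 17 | 18   struct: FPADD busy until I2 writes@12
  I5 | 19 | 20 | 23 | 24   struct: FPADD busy until I4 writes@18
  I6 | 25 | 26 | 29 | 30   struct: FPADD busy until I5 writes@24
  I7 | 31 | 32 | 35 | 36   struct: FPADD busy until I6 writes@30
  I8 | 32 | 33 | 34 | 35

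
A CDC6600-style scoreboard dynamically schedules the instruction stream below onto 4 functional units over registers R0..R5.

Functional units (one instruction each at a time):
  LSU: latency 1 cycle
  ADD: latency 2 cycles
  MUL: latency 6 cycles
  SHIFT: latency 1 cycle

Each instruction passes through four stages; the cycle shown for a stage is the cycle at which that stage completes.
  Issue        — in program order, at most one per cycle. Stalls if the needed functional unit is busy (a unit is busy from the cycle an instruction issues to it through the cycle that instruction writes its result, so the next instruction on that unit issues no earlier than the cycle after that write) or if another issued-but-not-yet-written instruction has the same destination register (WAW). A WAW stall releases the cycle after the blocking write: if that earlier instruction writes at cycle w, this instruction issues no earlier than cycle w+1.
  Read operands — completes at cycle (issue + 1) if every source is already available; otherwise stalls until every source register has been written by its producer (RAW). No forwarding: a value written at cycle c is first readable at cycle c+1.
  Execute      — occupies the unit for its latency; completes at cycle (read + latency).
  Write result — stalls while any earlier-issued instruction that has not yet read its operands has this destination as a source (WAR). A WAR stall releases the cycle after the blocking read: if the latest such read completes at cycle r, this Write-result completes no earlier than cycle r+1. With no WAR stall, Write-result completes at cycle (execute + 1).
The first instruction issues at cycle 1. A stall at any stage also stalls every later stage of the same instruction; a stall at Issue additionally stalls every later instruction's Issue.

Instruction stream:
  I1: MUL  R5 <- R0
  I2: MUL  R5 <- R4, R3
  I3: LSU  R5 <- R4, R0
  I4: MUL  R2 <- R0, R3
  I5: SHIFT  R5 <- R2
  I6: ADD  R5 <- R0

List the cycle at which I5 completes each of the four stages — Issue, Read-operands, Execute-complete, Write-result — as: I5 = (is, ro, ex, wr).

I5 = (23, 29, 30, 31)

c1: I1 issues→MUL
c2: I1 reads
c8: I1 exec-done
c9: I1 writes R5
c10: I2 issues→MUL
c11: I2 reads
c17: I2 exec-done
c18: I2 writes R5
c19: I3 issues→LSU
c20: I3 reads; I4 issues→MUL
c21: I3 exec-done; I4 reads
c22: I3 writes R5
c23: I5 issues→SHIFT
c27: I4 exec-done
c28: I4 writes R2
c29: I5 reads
c30: I5 exec-done
c31: I5 writes R5
c32: I6 issues→ADD
c33: I6 reads
c35: I6 exec-done
c36: I6 writes R5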